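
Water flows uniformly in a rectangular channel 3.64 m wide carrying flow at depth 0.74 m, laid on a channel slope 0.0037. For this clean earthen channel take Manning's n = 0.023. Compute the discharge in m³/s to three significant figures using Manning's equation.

A = b·y = 3.64 × 0.74 = 2.694 m²
P = b + 2y = 3.64 + 2×0.74 = 5.120 m
R = A/P = 2.694/5.120 = 0.5261 m
Q = (1/n)·A·R^(2/3)·S^(1/2) = (1/0.023) × 2.694 × 0.5261^(2/3) × 0.0037^(1/2) = 4.642 m³/s

4.64 m³/s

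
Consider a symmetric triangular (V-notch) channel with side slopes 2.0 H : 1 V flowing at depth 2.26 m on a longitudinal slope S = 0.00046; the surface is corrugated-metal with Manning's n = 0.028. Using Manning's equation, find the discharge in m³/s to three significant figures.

7.88 m³/s

A = z·y² = 2.0×2.26² = 10.22 m²
P = 2y√(1+z²) = 2×2.26×√(1+2.0²) = 10.11 m
R = A/P = 10.22/10.11 = 1.011 m
Q = (1/n)·A·R^(2/3)·S^(1/2) = (1/0.028) × 10.22 × 1.011^(2/3) × 0.00046^(1/2) = 7.880 m³/s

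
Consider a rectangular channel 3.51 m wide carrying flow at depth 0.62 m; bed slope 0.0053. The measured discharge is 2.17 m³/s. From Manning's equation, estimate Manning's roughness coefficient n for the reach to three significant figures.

A = b·y = 3.51 × 0.62 = 2.176 m²
P = b + 2y = 3.51 + 2×0.62 = 4.750 m
R = A/P = 2.176/4.750 = 0.4581 m
n = (1/Q)·A·R^(2/3)·S^(1/2) = (1/2.17) × 2.176 × 0.5943 × 0.07280 = 0.04339

0.0434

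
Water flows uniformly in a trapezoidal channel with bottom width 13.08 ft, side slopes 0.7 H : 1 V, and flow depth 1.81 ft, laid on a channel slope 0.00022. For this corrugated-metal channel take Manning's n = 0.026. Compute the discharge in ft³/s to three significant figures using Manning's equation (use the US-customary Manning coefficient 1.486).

28.6 ft³/s

A = (b + z·y)·y = (13.08 + 0.7×1.81)×1.81 = 25.97 ft²
P = b + 2y√(1+z²) = 13.08 + 2×1.81×√(1+0.7²) = 17.50 ft
R = A/P = 25.97/17.50 = 1.484 ft
Q = (1.486/n)·A·R^(2/3)·S^(1/2) = (1.486/0.026) × 25.97 × 1.484^(2/3) × 0.00022^(1/2) = 28.64 ft³/s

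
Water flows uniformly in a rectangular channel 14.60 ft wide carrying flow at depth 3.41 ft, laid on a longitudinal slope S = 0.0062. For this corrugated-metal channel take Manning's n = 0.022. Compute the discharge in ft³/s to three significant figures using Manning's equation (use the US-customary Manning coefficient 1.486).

A = b·y = 14.60 × 3.41 = 49.79 ft²
P = b + 2y = 14.60 + 2×3.41 = 21.42 ft
R = A/P = 49.79/21.42 = 2.324 ft
Q = (1.486/n)·A·R^(2/3)·S^(1/2) = (1.486/0.022) × 49.79 × 2.324^(2/3) × 0.0062^(1/2) = 464.6 ft³/s

465 ft³/s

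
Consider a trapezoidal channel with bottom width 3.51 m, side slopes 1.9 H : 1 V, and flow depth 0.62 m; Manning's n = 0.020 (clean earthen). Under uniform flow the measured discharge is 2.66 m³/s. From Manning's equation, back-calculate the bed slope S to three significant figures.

A = (b + z·y)·y = (3.51 + 1.9×0.62)×0.62 = 2.907 m²
P = b + 2y√(1+z²) = 3.51 + 2×0.62×√(1+1.9²) = 6.172 m
R = A/P = 2.907/6.172 = 0.4709 m
S = (Q·n / (1·A·R^(2/3)))² = (2.66×0.020 / (1×2.907×0.6053))² = 0.0009145

0.000914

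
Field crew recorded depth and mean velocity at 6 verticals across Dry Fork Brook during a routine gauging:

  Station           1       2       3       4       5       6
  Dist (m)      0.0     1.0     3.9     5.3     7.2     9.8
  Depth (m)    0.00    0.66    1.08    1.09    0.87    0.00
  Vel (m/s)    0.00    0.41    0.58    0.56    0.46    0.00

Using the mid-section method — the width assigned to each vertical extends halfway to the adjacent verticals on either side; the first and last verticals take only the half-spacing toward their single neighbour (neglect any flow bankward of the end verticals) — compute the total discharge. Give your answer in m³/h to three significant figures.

w_2 = (3.9 − 0.0)/2 = 1.95 m; q_2 = 0.41 × 0.66 × 1.95 = 0.5277 m³/s
w_3 = (5.3 − 1.0)/2 = 2.15 m; q_3 = 0.58 × 1.08 × 2.15 = 1.347 m³/s
w_4 = (7.2 − 3.9)/2 = 1.65 m; q_4 = 0.56 × 1.09 × 1.65 = 1.007 m³/s
w_5 = (9.8 − 5.3)/2 = 2.25 m; q_5 = 0.46 × 0.87 × 2.25 = 0.9005 m³/s
Stations 1, 6 contribute zero (depth or velocity is 0).
Q = Σ qᵢ = 3.782 m³/s
= 3.782 × 3600 = 13620 m³/h

13600 m³/h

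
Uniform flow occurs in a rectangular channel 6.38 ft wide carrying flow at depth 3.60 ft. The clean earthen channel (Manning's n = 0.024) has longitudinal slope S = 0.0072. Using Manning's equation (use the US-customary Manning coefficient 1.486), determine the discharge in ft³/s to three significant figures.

A = b·y = 6.38 × 3.60 = 22.97 ft²
P = b + 2y = 6.38 + 2×3.60 = 13.58 ft
R = A/P = 22.97/13.58 = 1.691 ft
Q = (1.486/n)·A·R^(2/3)·S^(1/2) = (1.486/0.024) × 22.97 × 1.691^(2/3) × 0.0072^(1/2) = 171.3 ft³/s

171 ft³/s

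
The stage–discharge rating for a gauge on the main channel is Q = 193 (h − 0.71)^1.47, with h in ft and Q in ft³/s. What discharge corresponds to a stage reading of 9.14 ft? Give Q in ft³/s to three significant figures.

4430 ft³/s

Q = 193 × (9.14 − 0.71)^1.47 = 193 × 8.43^1.47 = 4431 ft³/s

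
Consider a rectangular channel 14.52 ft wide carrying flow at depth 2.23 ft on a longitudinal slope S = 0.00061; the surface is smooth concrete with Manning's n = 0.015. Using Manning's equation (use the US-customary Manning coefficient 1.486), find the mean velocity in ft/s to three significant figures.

3.49 ft/s

A = b·y = 14.52 × 2.23 = 32.38 ft²
P = b + 2y = 14.52 + 2×2.23 = 18.98 ft
R = A/P = 32.38/18.98 = 1.706 ft
Q = (1.486/n)·A·R^(2/3)·S^(1/2) = (1.486/0.015) × 32.38 × 1.706^(2/3) × 0.00061^(1/2) = 113.1 ft³/s
V = Q/A = 113.1/32.38 = 3.493 ft/s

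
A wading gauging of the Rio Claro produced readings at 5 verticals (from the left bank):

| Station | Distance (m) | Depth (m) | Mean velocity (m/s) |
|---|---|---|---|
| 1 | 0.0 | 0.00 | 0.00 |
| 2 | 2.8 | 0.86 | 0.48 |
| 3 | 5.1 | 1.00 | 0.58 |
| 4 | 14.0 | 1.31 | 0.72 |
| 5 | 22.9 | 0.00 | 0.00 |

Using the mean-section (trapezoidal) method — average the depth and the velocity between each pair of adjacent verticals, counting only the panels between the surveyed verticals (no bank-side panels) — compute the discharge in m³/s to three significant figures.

Panel 1-2: Δb = 2.8 m, d̄ = (0.00+0.86)/2 = 0.43, v̄ = (0.00+0.48)/2 = 0.24 → q = 2.8×0.43×0.24 = 0.2890 m³/s
Panel 2-3: Δb = 2.3 m, d̄ = (0.86+1.00)/2 = 0.93, v̄ = (0.48+0.58)/2 = 0.53 → q = 2.3×0.93×0.53 = 1.134 m³/s
Panel 3-4: Δb = 8.9 m, d̄ = (1.00+1.31)/2 = 1.155, v̄ = (0.58+0.72)/2 = 0.65 → q = 8.9×1.155×0.65 = 6.682 m³/s
Panel 4-5: Δb = 8.9 m, d̄ = (1.31+0.00)/2 = 0.655, v̄ = (0.72+0.00)/2 = 0.36 → q = 8.9×0.655×0.36 = 2.099 m³/s
Q = Σ q = 10.20 m³/s

10.2 m³/s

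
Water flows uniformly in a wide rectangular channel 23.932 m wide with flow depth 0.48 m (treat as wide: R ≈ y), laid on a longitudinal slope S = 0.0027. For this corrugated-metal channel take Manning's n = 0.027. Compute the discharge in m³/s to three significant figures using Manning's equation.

A = b·y = 23.932 × 0.48 = 11.49 m²
Wide channel: R ≈ y = 0.48 m
Q = (1/n)·A·R^(2/3)·S^(1/2) = (1/0.027) × 11.49 × 0.4800^(2/3) × 0.0027^(1/2) = 13.55 m³/s

13.6 m³/s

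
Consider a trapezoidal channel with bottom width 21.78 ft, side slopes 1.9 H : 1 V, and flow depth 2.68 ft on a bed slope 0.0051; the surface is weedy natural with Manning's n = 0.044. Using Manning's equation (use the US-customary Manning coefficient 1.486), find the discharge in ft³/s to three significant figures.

291 ft³/s

A = (b + z·y)·y = (21.78 + 1.9×2.68)×2.68 = 72.02 ft²
P = b + 2y√(1+z²) = 21.78 + 2×2.68×√(1+1.9²) = 33.29 ft
R = A/P = 72.02/33.29 = 2.163 ft
Q = (1.486/n)·A·R^(2/3)·S^(1/2) = (1.486/0.044) × 72.02 × 2.163^(2/3) × 0.0051^(1/2) = 290.5 ft³/s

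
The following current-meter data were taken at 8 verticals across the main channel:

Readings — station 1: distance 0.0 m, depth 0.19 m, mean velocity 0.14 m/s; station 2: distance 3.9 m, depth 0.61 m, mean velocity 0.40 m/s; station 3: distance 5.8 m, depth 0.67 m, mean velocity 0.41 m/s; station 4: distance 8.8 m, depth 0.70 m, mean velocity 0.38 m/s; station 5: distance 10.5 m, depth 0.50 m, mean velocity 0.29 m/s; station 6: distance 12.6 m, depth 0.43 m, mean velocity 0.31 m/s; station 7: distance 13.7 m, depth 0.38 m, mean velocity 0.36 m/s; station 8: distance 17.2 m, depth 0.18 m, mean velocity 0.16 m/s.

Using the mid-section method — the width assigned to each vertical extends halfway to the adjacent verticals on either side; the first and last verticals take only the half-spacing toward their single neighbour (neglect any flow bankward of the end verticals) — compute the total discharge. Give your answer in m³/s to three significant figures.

2.91 m³/s

w_1 = (3.9 − 0.0)/2 = 1.95 m; q_1 = 0.14 × 0.19 × 1.95 = 0.05187 m³/s
w_2 = (5.8 − 0.0)/2 = 2.9 m; q_2 = 0.40 × 0.61 × 2.9 = 0.7076 m³/s
w_3 = (8.8 − 3.9)/2 = 2.45 m; q_3 = 0.41 × 0.67 × 2.45 = 0.6730 m³/s
w_4 = (10.5 − 5.8)/2 = 2.35 m; q_4 = 0.38 × 0.70 × 2.35 = 0.6251 m³/s
w_5 = (12.6 − 8.8)/2 = 1.9 m; q_5 = 0.29 × 0.50 × 1.9 = 0.2755 m³/s
w_6 = (13.7 − 10.5)/2 = 1.6 m; q_6 = 0.31 × 0.43 × 1.6 = 0.2133 m³/s
w_7 = (17.2 − 12.6)/2 = 2.3 m; q_7 = 0.36 × 0.38 × 2.3 = 0.3146 m³/s
w_8 = (17.2 − 13.7)/2 = 1.75 m; q_8 = 0.16 × 0.18 × 1.75 = 0.05040 m³/s
Q = Σ qᵢ = 2.911 m³/s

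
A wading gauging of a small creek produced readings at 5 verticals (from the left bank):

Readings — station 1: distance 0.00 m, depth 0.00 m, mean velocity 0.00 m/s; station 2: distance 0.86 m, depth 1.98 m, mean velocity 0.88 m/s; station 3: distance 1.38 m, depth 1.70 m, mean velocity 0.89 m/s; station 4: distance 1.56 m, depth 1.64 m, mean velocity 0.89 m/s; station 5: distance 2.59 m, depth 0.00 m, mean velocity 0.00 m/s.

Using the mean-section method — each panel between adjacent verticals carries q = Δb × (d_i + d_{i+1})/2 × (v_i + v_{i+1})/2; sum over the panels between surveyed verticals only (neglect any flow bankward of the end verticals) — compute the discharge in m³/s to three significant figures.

Panel 1-2: Δb = 0.86 m, d̄ = (0.00+1.98)/2 = 0.99, v̄ = (0.00+0.88)/2 = 0.44 → q = 0.86×0.99×0.44 = 0.3746 m³/s
Panel 2-3: Δb = 0.52 m, d̄ = (1.98+1.70)/2 = 1.84, v̄ = (0.88+0.89)/2 = 0.885 → q = 0.52×1.84×0.885 = 0.8468 m³/s
Panel 3-4: Δb = 0.18 m, d̄ = (1.70+1.64)/2 = 1.67, v̄ = (0.89+0.89)/2 = 0.89 → q = 0.18×1.67×0.89 = 0.2675 m³/s
Panel 4-5: Δb = 1.03 m, d̄ = (1.64+0.00)/2 = 0.82, v̄ = (0.89+0.00)/2 = 0.445 → q = 1.03×0.82×0.445 = 0.3758 m³/s
Q = Σ q = 1.865 m³/s

1.86 m³/s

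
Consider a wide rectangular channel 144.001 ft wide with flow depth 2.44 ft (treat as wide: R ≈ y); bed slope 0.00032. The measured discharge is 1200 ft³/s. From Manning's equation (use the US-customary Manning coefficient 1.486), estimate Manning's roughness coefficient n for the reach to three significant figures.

A = b·y = 144.001 × 2.44 = 351.4 ft²
Wide channel: R ≈ y = 2.44 ft
n = (1.486/Q)·A·R^(2/3)·S^(1/2) = (1.486/1200) × 351.4 × 1.812 × 0.01789 = 0.01411

0.0141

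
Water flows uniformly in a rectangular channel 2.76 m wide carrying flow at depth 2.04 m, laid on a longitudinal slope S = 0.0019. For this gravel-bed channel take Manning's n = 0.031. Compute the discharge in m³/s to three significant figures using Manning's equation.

6.95 m³/s

A = b·y = 2.76 × 2.04 = 5.630 m²
P = b + 2y = 2.76 + 2×2.04 = 6.840 m
R = A/P = 5.630/6.840 = 0.8232 m
Q = (1/n)·A·R^(2/3)·S^(1/2) = (1/0.031) × 5.630 × 0.8232^(2/3) × 0.0019^(1/2) = 6.954 m³/s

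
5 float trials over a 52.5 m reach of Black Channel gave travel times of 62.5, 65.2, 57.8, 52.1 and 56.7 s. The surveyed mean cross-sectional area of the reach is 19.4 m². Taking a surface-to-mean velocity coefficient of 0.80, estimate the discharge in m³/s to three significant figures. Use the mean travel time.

t̄ = (62.5 + 65.2 + 57.8 + 52.1 + 56.7) / 5 = 58.86 s
v_surface = L / t̄ = 52.5 / 58.86 = 0.8919 m/s
v_mean = 0.80 × 0.8919 = 0.7136 m/s
Q = A × v_mean = 19.4 × 0.7136 = 13.84 m³/s

13.8 m³/s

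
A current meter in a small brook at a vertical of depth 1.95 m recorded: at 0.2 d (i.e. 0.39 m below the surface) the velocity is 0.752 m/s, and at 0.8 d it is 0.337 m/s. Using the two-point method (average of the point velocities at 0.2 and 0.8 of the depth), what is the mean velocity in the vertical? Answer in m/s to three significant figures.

0.545 m/s

v̄ = (0.752 + 0.337) / 2 = 0.5445 m/s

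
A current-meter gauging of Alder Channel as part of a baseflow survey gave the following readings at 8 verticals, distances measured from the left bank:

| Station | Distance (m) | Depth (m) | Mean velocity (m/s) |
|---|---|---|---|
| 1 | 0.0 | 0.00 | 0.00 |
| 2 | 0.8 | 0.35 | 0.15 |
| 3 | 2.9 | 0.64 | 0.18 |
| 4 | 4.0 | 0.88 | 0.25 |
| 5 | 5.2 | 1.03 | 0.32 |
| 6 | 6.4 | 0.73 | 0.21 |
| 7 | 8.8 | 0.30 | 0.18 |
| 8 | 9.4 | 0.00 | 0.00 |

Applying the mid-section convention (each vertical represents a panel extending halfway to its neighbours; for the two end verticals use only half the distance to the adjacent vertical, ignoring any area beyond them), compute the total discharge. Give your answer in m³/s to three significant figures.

w_2 = (2.9 − 0.0)/2 = 1.45 m; q_2 = 0.15 × 0.35 × 1.45 = 0.07613 m³/s
w_3 = (4.0 − 0.8)/2 = 1.6 m; q_3 = 0.18 × 0.64 × 1.6 = 0.1843 m³/s
w_4 = (5.2 − 2.9)/2 = 1.15 m; q_4 = 0.25 × 0.88 × 1.15 = 0.2530 m³/s
w_5 = (6.4 − 4.0)/2 = 1.2 m; q_5 = 0.32 × 1.03 × 1.2 = 0.3955 m³/s
w_6 = (8.8 − 5.2)/2 = 1.8 m; q_6 = 0.21 × 0.73 × 1.8 = 0.2759 m³/s
w_7 = (9.4 − 6.4)/2 = 1.5 m; q_7 = 0.18 × 0.30 × 1.5 = 0.08100 m³/s
Stations 1, 8 contribute zero (depth or velocity is 0).
Q = Σ qᵢ = 1.266 m³/s

1.27 m³/s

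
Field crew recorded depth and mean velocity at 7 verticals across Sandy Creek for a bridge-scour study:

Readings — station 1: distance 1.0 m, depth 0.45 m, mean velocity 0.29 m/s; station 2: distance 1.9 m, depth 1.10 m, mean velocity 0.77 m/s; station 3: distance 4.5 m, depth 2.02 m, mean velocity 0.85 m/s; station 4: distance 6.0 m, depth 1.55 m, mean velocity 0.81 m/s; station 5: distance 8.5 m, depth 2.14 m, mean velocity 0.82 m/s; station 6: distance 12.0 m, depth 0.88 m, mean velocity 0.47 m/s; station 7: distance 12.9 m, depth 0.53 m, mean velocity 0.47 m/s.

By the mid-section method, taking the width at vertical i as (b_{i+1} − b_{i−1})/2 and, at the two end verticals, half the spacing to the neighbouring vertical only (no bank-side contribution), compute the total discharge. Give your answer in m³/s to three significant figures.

w_1 = (1.9 − 1.0)/2 = 0.45 m; q_1 = 0.29 × 0.45 × 0.45 = 0.05873 m³/s
w_2 = (4.5 − 1.0)/2 = 1.75 m; q_2 = 0.77 × 1.10 × 1.75 = 1.482 m³/s
w_3 = (6.0 − 1.9)/2 = 2.05 m; q_3 = 0.85 × 2.02 × 2.05 = 3.520 m³/s
w_4 = (8.5 − 4.5)/2 = 2 m; q_4 = 0.81 × 1.55 × 2 = 2.511 m³/s
w_5 = (12.0 − 6.0)/2 = 3 m; q_5 = 0.82 × 2.14 × 3 = 5.264 m³/s
w_6 = (12.9 − 8.5)/2 = 2.2 m; q_6 = 0.47 × 0.88 × 2.2 = 0.9099 m³/s
w_7 = (12.9 − 12.0)/2 = 0.45 m; q_7 = 0.47 × 0.53 × 0.45 = 0.1121 m³/s
Q = Σ qᵢ = 13.86 m³/s

13.9 m³/s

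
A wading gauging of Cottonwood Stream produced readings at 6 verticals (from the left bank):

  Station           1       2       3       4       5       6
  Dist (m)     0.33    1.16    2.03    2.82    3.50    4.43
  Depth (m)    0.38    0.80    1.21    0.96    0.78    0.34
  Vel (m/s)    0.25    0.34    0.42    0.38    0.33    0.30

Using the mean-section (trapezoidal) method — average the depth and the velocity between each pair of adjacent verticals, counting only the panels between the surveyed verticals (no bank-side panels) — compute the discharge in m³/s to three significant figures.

Panel 1-2: Δb = 0.83 m, d̄ = (0.38+0.80)/2 = 0.59, v̄ = (0.25+0.34)/2 = 0.295 → q = 0.83×0.59×0.295 = 0.1445 m³/s
Panel 2-3: Δb = 0.87 m, d̄ = (0.80+1.21)/2 = 1.005, v̄ = (0.34+0.42)/2 = 0.38 → q = 0.87×1.005×0.38 = 0.3323 m³/s
Panel 3-4: Δb = 0.79 m, d̄ = (1.21+0.96)/2 = 1.085, v̄ = (0.42+0.38)/2 = 0.4 → q = 0.79×1.085×0.4 = 0.3429 m³/s
Panel 4-5: Δb = 0.68 m, d̄ = (0.96+0.78)/2 = 0.87, v̄ = (0.38+0.33)/2 = 0.355 → q = 0.68×0.87×0.355 = 0.2100 m³/s
Panel 5-6: Δb = 0.93 m, d̄ = (0.78+0.34)/2 = 0.56, v̄ = (0.33+0.30)/2 = 0.315 → q = 0.93×0.56×0.315 = 0.1641 m³/s
Q = Σ q = 1.194 m³/s

1.19 m³/s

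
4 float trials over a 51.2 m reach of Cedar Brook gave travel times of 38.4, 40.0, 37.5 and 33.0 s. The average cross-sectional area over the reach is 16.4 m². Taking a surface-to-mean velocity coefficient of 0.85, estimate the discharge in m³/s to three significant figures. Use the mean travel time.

t̄ = (38.4 + 40.0 + 37.5 + 33.0) / 4 = 37.225 s
v_surface = L / t̄ = 51.2 / 37.225 = 1.375 m/s
v_mean = 0.85 × 1.375 = 1.169 m/s
Q = A × v_mean = 16.4 × 1.169 = 19.17 m³/s

19.2 m³/s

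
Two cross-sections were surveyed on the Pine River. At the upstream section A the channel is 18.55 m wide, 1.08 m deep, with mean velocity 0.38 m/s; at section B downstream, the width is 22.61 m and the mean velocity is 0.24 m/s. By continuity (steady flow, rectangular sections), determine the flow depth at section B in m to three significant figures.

Q = A₁V₁ = (18.55×1.08) × 0.38 = 7.613 m³/s
d₂ = Q/(b₂ V₂) = 7.613/(22.61×0.24) = 1.403 m

1.40 m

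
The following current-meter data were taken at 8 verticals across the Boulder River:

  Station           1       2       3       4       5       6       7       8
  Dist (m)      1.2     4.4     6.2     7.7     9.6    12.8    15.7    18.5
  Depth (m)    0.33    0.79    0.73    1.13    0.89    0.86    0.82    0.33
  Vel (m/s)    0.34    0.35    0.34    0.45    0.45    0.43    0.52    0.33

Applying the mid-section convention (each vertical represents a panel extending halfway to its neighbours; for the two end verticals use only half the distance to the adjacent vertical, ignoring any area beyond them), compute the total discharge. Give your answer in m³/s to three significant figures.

5.66 m³/s

w_1 = (4.4 − 1.2)/2 = 1.6 m; q_1 = 0.34 × 0.33 × 1.6 = 0.1795 m³/s
w_2 = (6.2 − 1.2)/2 = 2.5 m; q_2 = 0.35 × 0.79 × 2.5 = 0.6913 m³/s
w_3 = (7.7 − 4.4)/2 = 1.65 m; q_3 = 0.34 × 0.73 × 1.65 = 0.4095 m³/s
w_4 = (9.6 − 6.2)/2 = 1.7 m; q_4 = 0.45 × 1.13 × 1.7 = 0.8645 m³/s
w_5 = (12.8 − 7.7)/2 = 2.55 m; q_5 = 0.45 × 0.89 × 2.55 = 1.021 m³/s
w_6 = (15.7 − 9.6)/2 = 3.05 m; q_6 = 0.43 × 0.86 × 3.05 = 1.128 m³/s
w_7 = (18.5 − 12.8)/2 = 2.85 m; q_7 = 0.52 × 0.82 × 2.85 = 1.215 m³/s
w_8 = (18.5 − 15.7)/2 = 1.4 m; q_8 = 0.33 × 0.33 × 1.4 = 0.1525 m³/s
Q = Σ qᵢ = 5.662 m³/s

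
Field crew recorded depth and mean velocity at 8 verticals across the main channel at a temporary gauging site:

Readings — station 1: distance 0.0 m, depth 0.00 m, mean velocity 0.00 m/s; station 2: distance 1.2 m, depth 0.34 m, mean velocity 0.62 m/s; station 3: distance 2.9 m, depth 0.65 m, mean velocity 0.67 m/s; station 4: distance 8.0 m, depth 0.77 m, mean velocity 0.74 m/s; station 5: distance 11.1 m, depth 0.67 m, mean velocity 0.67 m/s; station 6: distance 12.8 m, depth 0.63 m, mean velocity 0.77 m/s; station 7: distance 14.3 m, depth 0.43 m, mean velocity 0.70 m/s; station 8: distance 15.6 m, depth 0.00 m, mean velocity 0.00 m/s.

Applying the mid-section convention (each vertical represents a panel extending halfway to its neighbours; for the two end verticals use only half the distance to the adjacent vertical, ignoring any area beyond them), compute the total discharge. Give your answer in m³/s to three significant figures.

6.40 m³/s

w_2 = (2.9 − 0.0)/2 = 1.45 m; q_2 = 0.62 × 0.34 × 1.45 = 0.3057 m³/s
w_3 = (8.0 − 1.2)/2 = 3.4 m; q_3 = 0.67 × 0.65 × 3.4 = 1.481 m³/s
w_4 = (11.1 − 2.9)/2 = 4.1 m; q_4 = 0.74 × 0.77 × 4.1 = 2.336 m³/s
w_5 = (12.8 − 8.0)/2 = 2.4 m; q_5 = 0.67 × 0.67 × 2.4 = 1.077 m³/s
w_6 = (14.3 − 11.1)/2 = 1.6 m; q_6 = 0.77 × 0.63 × 1.6 = 0.7762 m³/s
w_7 = (15.6 − 12.8)/2 = 1.4 m; q_7 = 0.70 × 0.43 × 1.4 = 0.4214 m³/s
Stations 1, 8 contribute zero (depth or velocity is 0).
Q = Σ qᵢ = 6.397 m³/s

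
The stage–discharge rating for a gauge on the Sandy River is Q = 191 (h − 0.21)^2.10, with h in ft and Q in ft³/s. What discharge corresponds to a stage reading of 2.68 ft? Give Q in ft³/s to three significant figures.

1280 ft³/s

Q = 191 × (2.68 − 0.21)^2.10 = 191 × 2.47^2.10 = 1276 ft³/s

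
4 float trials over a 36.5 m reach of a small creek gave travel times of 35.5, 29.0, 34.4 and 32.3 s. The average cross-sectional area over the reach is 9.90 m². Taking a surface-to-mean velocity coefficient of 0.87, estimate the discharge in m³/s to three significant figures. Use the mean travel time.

9.58 m³/s

t̄ = (35.5 + 29.0 + 34.4 + 32.3) / 4 = 32.8 s
v_surface = L / t̄ = 36.5 / 32.8 = 1.113 m/s
v_mean = 0.87 × 1.113 = 0.9681 m/s
Q = A × v_mean = 9.90 × 0.9681 = 9.585 m³/s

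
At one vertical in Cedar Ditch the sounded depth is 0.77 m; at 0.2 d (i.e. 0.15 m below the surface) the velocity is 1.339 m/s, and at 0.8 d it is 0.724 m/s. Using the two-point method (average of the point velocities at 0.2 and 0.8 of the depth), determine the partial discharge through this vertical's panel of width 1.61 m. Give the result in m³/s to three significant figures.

v̄ = (1.339 + 0.724) / 2 = 1.032 m/s
q = v̄ × d × w = 1.032 × 0.77 × 1.61 = 1.279 m³/s

1.28 m³/s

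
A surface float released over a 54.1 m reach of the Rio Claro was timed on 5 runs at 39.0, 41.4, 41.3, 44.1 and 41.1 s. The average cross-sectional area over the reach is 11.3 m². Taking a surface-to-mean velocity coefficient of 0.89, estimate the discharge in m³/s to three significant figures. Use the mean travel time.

13.1 m³/s

t̄ = (39.0 + 41.4 + 41.3 + 44.1 + 41.1) / 5 = 41.38 s
v_surface = L / t̄ = 54.1 / 41.38 = 1.307 m/s
v_mean = 0.89 × 1.307 = 1.164 m/s
Q = A × v_mean = 11.3 × 1.164 = 13.15 m³/s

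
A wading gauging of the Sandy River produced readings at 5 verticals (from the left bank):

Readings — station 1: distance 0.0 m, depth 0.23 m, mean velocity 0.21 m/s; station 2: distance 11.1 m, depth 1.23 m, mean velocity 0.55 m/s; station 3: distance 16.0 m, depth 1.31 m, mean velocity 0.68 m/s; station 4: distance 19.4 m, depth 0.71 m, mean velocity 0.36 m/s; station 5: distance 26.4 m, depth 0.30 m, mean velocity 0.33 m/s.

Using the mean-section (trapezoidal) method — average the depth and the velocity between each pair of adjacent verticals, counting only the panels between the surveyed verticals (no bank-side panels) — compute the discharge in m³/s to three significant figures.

Panel 1-2: Δb = 11.1 m, d̄ = (0.23+1.23)/2 = 0.73, v̄ = (0.21+0.55)/2 = 0.38 → q = 11.1×0.73×0.38 = 3.079 m³/s
Panel 2-3: Δb = 4.9 m, d̄ = (1.23+1.31)/2 = 1.27, v̄ = (0.55+0.68)/2 = 0.615 → q = 4.9×1.27×0.615 = 3.827 m³/s
Panel 3-4: Δb = 3.4 m, d̄ = (1.31+0.71)/2 = 1.01, v̄ = (0.68+0.36)/2 = 0.52 → q = 3.4×1.01×0.52 = 1.786 m³/s
Panel 4-5: Δb = 7 m, d̄ = (0.71+0.30)/2 = 0.505, v̄ = (0.36+0.33)/2 = 0.345 → q = 7×0.505×0.345 = 1.220 m³/s
Q = Σ q = 9.912 m³/s

9.91 m³/s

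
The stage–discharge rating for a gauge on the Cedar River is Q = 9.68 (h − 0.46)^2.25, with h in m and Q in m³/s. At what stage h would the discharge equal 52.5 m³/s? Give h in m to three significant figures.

h − h₀ = (Q/C)^(1/b) = (52.5/9.68)^(1/2.25) = 2.120 m
h = 0.46 + 2.120 = 2.580 m

2.58 m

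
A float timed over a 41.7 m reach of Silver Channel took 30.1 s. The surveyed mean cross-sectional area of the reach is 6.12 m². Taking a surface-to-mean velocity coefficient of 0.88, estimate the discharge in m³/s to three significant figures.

v_surface = L / t̄ = 41.7 / 30.1 = 1.385 m/s
v_mean = 0.88 × 1.385 = 1.219 m/s
Q = A × v_mean = 6.12 × 1.219 = 7.461 m³/s

7.46 m³/s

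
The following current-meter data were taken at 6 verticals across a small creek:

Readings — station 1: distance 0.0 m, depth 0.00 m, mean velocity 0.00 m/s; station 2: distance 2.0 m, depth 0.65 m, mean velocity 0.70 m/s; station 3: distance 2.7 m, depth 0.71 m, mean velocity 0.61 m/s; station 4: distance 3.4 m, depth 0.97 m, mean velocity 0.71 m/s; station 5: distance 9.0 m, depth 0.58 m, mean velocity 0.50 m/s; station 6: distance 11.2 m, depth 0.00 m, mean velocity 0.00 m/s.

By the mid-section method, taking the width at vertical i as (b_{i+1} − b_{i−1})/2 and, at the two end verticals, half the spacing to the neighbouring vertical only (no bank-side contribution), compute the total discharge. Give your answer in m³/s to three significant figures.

4.22 m³/s

w_2 = (2.7 − 0.0)/2 = 1.35 m; q_2 = 0.70 × 0.65 × 1.35 = 0.6143 m³/s
w_3 = (3.4 − 2.0)/2 = 0.7 m; q_3 = 0.61 × 0.71 × 0.7 = 0.3032 m³/s
w_4 = (9.0 − 2.7)/2 = 3.15 m; q_4 = 0.71 × 0.97 × 3.15 = 2.169 m³/s
w_5 = (11.2 − 3.4)/2 = 3.9 m; q_5 = 0.50 × 0.58 × 3.9 = 1.131 m³/s
Stations 1, 6 contribute zero (depth or velocity is 0).
Q = Σ qᵢ = 4.218 m³/s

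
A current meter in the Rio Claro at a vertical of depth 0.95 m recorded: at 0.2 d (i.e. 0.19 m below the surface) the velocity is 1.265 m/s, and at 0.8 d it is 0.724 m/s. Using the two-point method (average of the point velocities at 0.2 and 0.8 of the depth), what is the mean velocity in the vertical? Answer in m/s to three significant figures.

0.995 m/s

v̄ = (1.265 + 0.724) / 2 = 0.9945 m/s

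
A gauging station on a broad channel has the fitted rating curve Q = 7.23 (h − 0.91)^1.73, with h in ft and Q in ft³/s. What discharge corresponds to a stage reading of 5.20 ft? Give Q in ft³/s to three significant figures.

Q = 7.23 × (5.20 − 0.91)^1.73 = 7.23 × 4.29^1.73 = 89.80 ft³/s

89.8 ft³/s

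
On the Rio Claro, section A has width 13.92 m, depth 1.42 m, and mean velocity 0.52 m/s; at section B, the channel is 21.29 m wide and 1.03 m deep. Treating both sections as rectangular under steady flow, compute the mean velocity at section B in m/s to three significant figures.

0.469 m/s

Q = A₁V₁ = (13.92×1.42) × 0.52 = 10.28 m³/s
A₂ = 21.29 × 1.03 = 21.93 m²
V₂ = Q/A₂ = 10.28/21.93 = 0.4687 m/s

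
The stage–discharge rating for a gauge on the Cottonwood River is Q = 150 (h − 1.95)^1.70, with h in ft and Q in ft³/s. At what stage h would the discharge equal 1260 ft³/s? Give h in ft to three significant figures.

h − h₀ = (Q/C)^(1/b) = (1260/150)^(1/1.70) = 3.497 ft
h = 1.95 + 3.497 = 5.447 ft

5.45 ft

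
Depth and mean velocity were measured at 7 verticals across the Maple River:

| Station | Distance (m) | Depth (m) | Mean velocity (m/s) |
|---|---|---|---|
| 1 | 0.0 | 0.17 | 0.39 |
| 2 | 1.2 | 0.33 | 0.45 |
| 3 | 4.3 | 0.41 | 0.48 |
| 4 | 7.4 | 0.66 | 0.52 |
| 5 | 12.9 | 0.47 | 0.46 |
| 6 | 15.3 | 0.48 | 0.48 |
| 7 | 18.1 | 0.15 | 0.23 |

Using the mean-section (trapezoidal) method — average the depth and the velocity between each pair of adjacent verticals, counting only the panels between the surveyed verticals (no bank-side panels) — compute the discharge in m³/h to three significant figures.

Panel 1-2: Δb = 1.2 m, d̄ = (0.17+0.33)/2 = 0.25, v̄ = (0.39+0.45)/2 = 0.42 → q = 1.2×0.25×0.42 = 0.1260 m³/s
Panel 2-3: Δb = 3.1 m, d̄ = (0.33+0.41)/2 = 0.37, v̄ = (0.45+0.48)/2 = 0.465 → q = 3.1×0.37×0.465 = 0.5334 m³/s
Panel 3-4: Δb = 3.1 m, d̄ = (0.41+0.66)/2 = 0.535, v̄ = (0.48+0.52)/2 = 0.5 → q = 3.1×0.535×0.5 = 0.8293 m³/s
Panel 4-5: Δb = 5.5 m, d̄ = (0.66+0.47)/2 = 0.565, v̄ = (0.52+0.46)/2 = 0.49 → q = 5.5×0.565×0.49 = 1.523 m³/s
Panel 5-6: Δb = 2.4 m, d̄ = (0.47+0.48)/2 = 0.475, v̄ = (0.46+0.48)/2 = 0.47 → q = 2.4×0.475×0.47 = 0.5358 m³/s
Panel 6-7: Δb = 2.8 m, d̄ = (0.48+0.15)/2 = 0.315, v̄ = (0.48+0.23)/2 = 0.355 → q = 2.8×0.315×0.355 = 0.3131 m³/s
Q = Σ q = 3.860 m³/s
= 3.860 × 3600 = 13900 m³/h

13900 m³/h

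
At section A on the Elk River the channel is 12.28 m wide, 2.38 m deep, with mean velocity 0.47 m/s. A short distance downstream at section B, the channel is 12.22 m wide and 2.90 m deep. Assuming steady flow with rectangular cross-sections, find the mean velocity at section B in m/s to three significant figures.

0.388 m/s

Q = A₁V₁ = (12.28×2.38) × 0.47 = 13.74 m³/s
A₂ = 12.22 × 2.90 = 35.44 m²
V₂ = Q/A₂ = 13.74/35.44 = 0.3876 m/s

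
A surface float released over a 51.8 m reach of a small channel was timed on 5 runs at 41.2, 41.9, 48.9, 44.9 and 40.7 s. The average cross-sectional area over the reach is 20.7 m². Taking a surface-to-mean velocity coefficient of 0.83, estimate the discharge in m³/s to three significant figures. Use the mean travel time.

t̄ = (41.2 + 41.9 + 48.9 + 44.9 + 40.7) / 5 = 43.52 s
v_surface = L / t̄ = 51.8 / 43.52 = 1.190 m/s
v_mean = 0.83 × 1.190 = 0.9879 m/s
Q = A × v_mean = 20.7 × 0.9879 = 20.45 m³/s

20.4 m³/s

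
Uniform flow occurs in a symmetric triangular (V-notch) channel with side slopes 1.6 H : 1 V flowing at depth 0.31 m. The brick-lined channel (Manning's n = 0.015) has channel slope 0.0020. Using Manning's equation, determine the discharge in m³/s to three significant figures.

0.119 m³/s

A = z·y² = 1.6×0.31² = 0.1538 m²
P = 2y√(1+z²) = 2×0.31×√(1+1.6²) = 1.170 m
R = A/P = 0.1538/1.170 = 0.1314 m
Q = (1/n)·A·R^(2/3)·S^(1/2) = (1/0.015) × 0.1538 × 0.1314^(2/3) × 0.0020^(1/2) = 0.1185 m³/s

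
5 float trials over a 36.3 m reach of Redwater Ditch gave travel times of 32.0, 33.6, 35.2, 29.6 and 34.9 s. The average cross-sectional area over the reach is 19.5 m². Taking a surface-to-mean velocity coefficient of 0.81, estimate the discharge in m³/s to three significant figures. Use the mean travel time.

t̄ = (32.0 + 33.6 + 35.2 + 29.6 + 34.9) / 5 = 33.06 s
v_surface = L / t̄ = 36.3 / 33.06 = 1.098 m/s
v_mean = 0.81 × 1.098 = 0.8894 m/s
Q = A × v_mean = 19.5 × 0.8894 = 17.34 m³/s

17.3 m³/s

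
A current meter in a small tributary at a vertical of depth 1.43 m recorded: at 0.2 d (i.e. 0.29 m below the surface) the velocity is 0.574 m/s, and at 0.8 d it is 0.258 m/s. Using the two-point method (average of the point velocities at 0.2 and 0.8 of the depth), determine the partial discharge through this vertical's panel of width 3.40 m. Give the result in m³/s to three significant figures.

v̄ = (0.574 + 0.258) / 2 = 0.4160 m/s
q = v̄ × d × w = 0.4160 × 1.43 × 3.40 = 2.023 m³/s

2.02 m³/s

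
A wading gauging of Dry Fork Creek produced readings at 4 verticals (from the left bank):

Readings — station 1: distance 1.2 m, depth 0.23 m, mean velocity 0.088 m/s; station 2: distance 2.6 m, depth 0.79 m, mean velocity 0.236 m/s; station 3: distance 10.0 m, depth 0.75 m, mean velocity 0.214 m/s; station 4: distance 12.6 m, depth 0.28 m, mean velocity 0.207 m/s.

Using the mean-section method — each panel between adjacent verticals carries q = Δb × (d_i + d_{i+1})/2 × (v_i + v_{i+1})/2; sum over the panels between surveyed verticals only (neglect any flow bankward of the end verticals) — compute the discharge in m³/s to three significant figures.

Panel 1-2: Δb = 1.4 m, d̄ = (0.23+0.79)/2 = 0.51, v̄ = (0.088+0.236)/2 = 0.162 → q = 1.4×0.51×0.162 = 0.1157 m³/s
Panel 2-3: Δb = 7.4 m, d̄ = (0.79+0.75)/2 = 0.77, v̄ = (0.236+0.214)/2 = 0.225 → q = 7.4×0.77×0.225 = 1.282 m³/s
Panel 3-4: Δb = 2.6 m, d̄ = (0.75+0.28)/2 = 0.515, v̄ = (0.214+0.207)/2 = 0.2105 → q = 2.6×0.515×0.2105 = 0.2819 m³/s
Q = Σ q = 1.680 m³/s

1.68 m³/s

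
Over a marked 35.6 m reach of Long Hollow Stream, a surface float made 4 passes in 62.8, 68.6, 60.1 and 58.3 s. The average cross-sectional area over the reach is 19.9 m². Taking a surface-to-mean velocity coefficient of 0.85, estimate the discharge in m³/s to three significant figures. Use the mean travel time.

9.64 m³/s

t̄ = (62.8 + 68.6 + 60.1 + 58.3) / 4 = 62.45 s
v_surface = L / t̄ = 35.6 / 62.45 = 0.5701 m/s
v_mean = 0.85 × 0.5701 = 0.4845 m/s
Q = A × v_mean = 19.9 × 0.4845 = 9.642 m³/s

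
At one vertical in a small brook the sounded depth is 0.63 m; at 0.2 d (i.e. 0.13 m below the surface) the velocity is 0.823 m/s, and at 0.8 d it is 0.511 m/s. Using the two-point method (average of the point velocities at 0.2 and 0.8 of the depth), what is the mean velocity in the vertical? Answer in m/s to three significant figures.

v̄ = (0.823 + 0.511) / 2 = 0.6670 m/s

0.667 m/s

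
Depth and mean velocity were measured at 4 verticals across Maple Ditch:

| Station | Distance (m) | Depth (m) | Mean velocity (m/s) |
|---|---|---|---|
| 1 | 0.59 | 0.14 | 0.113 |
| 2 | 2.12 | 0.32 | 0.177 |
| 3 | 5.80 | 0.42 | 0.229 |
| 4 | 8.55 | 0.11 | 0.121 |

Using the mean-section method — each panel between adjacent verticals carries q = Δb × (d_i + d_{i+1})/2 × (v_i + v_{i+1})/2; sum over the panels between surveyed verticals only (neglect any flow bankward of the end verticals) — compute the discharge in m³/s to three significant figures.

0.455 m³/s

Panel 1-2: Δb = 1.53 m, d̄ = (0.14+0.32)/2 = 0.23, v̄ = (0.113+0.177)/2 = 0.145 → q = 1.53×0.23×0.145 = 0.05103 m³/s
Panel 2-3: Δb = 3.68 m, d̄ = (0.32+0.42)/2 = 0.37, v̄ = (0.177+0.229)/2 = 0.203 → q = 3.68×0.37×0.203 = 0.2764 m³/s
Panel 3-4: Δb = 2.75 m, d̄ = (0.42+0.11)/2 = 0.265, v̄ = (0.229+0.121)/2 = 0.175 → q = 2.75×0.265×0.175 = 0.1275 m³/s
Q = Σ q = 0.4550 m³/s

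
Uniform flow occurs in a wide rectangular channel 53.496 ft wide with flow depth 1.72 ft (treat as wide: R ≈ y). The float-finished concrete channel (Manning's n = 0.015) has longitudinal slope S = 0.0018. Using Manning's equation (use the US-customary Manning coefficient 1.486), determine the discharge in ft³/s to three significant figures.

555 ft³/s

A = b·y = 53.496 × 1.72 = 92.01 ft²
Wide channel: R ≈ y = 1.72 ft
Q = (1.486/n)·A·R^(2/3)·S^(1/2) = (1.486/0.015) × 92.01 × 1.720^(2/3) × 0.0018^(1/2) = 555.2 ft³/s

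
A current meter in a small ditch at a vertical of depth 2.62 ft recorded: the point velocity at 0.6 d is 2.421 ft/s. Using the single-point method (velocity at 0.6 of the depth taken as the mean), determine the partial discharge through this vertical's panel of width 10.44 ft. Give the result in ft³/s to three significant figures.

v̄ = v₀.₆ = 2.421 ft/s
q = v̄ × d × w = 2.421 × 2.62 × 10.44 = 66.22 ft³/s

66.2 ft³/s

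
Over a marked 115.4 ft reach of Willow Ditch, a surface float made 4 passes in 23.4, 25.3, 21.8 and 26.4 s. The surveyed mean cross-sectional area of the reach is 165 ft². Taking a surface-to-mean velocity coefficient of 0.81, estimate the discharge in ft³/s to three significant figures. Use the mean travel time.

t̄ = (23.4 + 25.3 + 21.8 + 26.4) / 4 = 24.225 s
v_surface = L / t̄ = 115.4 / 24.225 = 4.764 ft/s
v_mean = 0.81 × 4.764 = 3.859 ft/s
Q = A × v_mean = 165 × 3.859 = 636.7 ft³/s

637 ft³/s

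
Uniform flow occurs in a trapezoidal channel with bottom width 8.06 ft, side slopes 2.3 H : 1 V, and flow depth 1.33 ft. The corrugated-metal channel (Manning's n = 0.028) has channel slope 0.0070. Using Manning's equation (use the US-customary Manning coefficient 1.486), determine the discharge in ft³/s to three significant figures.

A = (b + z·y)·y = (8.06 + 2.3×1.33)×1.33 = 14.79 ft²
P = b + 2y√(1+z²) = 8.06 + 2×1.33×√(1+2.3²) = 14.73 ft
R = A/P = 14.79/14.73 = 1.004 ft
Q = (1.486/n)·A·R^(2/3)·S^(1/2) = (1.486/0.028) × 14.79 × 1.004^(2/3) × 0.0070^(1/2) = 65.83 ft³/s

65.8 ft³/s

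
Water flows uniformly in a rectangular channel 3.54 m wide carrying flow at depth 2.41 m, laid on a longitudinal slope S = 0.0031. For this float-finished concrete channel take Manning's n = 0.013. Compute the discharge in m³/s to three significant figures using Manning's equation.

37.0 m³/s

A = b·y = 3.54 × 2.41 = 8.531 m²
P = b + 2y = 3.54 + 2×2.41 = 8.360 m
R = A/P = 8.531/8.360 = 1.021 m
Q = (1/n)·A·R^(2/3)·S^(1/2) = (1/0.013) × 8.531 × 1.021^(2/3) × 0.0031^(1/2) = 37.04 m³/s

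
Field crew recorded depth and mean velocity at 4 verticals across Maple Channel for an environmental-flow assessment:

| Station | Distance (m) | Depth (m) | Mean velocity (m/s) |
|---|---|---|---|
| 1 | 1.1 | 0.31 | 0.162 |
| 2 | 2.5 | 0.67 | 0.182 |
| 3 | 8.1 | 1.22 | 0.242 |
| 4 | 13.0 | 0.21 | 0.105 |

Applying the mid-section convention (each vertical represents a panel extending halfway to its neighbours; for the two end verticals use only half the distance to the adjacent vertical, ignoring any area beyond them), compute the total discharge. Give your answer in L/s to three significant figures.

2070 L/s

w_1 = (2.5 − 1.1)/2 = 0.7 m; q_1 = 0.162 × 0.31 × 0.7 = 0.03515 m³/s
w_2 = (8.1 − 1.1)/2 = 3.5 m; q_2 = 0.182 × 0.67 × 3.5 = 0.4268 m³/s
w_3 = (13.0 − 2.5)/2 = 5.25 m; q_3 = 0.242 × 1.22 × 5.25 = 1.550 m³/s
w_4 = (13.0 − 8.1)/2 = 2.45 m; q_4 = 0.105 × 0.21 × 2.45 = 0.05402 m³/s
Q = Σ qᵢ = 2.066 m³/s
= 2.066 × 1000 = 2066 L/s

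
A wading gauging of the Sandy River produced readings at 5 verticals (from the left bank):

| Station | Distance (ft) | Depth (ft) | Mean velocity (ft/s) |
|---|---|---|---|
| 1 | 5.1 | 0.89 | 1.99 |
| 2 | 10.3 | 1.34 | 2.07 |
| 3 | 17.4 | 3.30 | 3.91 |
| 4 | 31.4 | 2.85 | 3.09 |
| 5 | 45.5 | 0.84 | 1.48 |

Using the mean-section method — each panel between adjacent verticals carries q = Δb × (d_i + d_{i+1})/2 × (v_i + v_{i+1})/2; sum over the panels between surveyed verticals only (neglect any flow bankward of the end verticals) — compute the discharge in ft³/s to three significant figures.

Panel 1-2: Δb = 5.2 ft, d̄ = (0.89+1.34)/2 = 1.115, v̄ = (1.99+2.07)/2 = 2.03 → q = 5.2×1.115×2.03 = 11.77 ft³/s
Panel 2-3: Δb = 7.1 ft, d̄ = (1.34+3.30)/2 = 2.32, v̄ = (2.07+3.91)/2 = 2.99 → q = 7.1×2.32×2.99 = 49.25 ft³/s
Panel 3-4: Δb = 14 ft, d̄ = (3.30+2.85)/2 = 3.075, v̄ = (3.91+3.09)/2 = 3.5 → q = 14×3.075×3.5 = 150.7 ft³/s
Panel 4-5: Δb = 14.1 ft, d̄ = (2.85+0.84)/2 = 1.845, v̄ = (3.09+1.48)/2 = 2.285 → q = 14.1×1.845×2.285 = 59.44 ft³/s
Q = Σ q = 271.1 ft³/s

271 ft³/s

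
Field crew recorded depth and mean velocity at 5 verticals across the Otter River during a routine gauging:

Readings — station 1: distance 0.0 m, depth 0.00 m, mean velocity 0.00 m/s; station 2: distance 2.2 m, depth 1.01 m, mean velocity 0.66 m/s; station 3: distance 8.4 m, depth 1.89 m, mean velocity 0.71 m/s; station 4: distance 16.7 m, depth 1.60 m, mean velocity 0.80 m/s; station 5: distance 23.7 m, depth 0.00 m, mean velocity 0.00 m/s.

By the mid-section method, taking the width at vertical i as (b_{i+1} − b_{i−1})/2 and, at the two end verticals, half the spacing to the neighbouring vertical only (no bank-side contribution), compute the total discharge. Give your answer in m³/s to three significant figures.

w_2 = (8.4 − 0.0)/2 = 4.2 m; q_2 = 0.66 × 1.01 × 4.2 = 2.800 m³/s
w_3 = (16.7 − 2.2)/2 = 7.25 m; q_3 = 0.71 × 1.89 × 7.25 = 9.729 m³/s
w_4 = (23.7 − 8.4)/2 = 7.65 m; q_4 = 0.80 × 1.60 × 7.65 = 9.792 m³/s
Stations 1, 5 contribute zero (depth or velocity is 0).
Q = Σ qᵢ = 22.32 m³/s

22.3 m³/s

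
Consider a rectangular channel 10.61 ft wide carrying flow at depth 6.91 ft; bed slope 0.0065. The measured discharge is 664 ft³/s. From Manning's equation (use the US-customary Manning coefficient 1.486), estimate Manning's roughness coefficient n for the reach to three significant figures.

0.0275

A = b·y = 10.61 × 6.91 = 73.32 ft²
P = b + 2y = 10.61 + 2×6.91 = 24.43 ft
R = A/P = 73.32/24.43 = 3.001 ft
n = (1.486/Q)·A·R^(2/3)·S^(1/2) = (1.486/664) × 73.32 × 2.081 × 0.08062 = 0.02752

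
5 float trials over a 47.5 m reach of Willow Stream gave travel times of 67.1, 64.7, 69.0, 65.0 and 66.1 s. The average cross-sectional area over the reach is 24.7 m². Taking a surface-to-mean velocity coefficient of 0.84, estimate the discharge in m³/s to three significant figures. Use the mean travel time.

t̄ = (67.1 + 64.7 + 69.0 + 65.0 + 66.1) / 5 = 66.38 s
v_surface = L / t̄ = 47.5 / 66.38 = 0.7156 m/s
v_mean = 0.84 × 0.7156 = 0.6011 m/s
Q = A × v_mean = 24.7 × 0.6011 = 14.85 m³/s

14.8 m³/s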